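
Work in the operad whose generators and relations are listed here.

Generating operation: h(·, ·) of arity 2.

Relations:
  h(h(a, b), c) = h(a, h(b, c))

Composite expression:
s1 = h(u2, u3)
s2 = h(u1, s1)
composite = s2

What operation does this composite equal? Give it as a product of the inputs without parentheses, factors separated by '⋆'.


u1 ⋆ u2 ⋆ u3

Associativity of h dissolves the nesting; only the u-input order survives.
h(u2, u3) collapses to u2 ⋆ u3
h(u1, h(u2, u3)) collapses to u1 ⋆ u2 ⋆ u3


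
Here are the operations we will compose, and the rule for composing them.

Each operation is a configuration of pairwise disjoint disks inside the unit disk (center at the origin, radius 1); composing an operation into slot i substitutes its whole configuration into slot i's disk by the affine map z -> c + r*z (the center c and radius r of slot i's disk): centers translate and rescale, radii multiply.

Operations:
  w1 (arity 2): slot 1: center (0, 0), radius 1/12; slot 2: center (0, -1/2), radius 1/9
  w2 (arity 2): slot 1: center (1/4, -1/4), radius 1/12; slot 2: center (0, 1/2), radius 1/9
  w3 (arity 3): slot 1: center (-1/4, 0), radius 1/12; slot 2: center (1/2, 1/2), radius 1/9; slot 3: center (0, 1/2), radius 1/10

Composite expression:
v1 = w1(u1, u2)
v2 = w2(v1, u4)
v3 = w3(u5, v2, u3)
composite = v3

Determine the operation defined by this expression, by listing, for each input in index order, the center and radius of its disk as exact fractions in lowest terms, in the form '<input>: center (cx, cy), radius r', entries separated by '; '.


u1: center (19/36, 17/36), radius 1/1296; u2: center (19/36, 101/216), radius 1/972; u3: center (0, 1/2), radius 1/10; u4: center (1/2, 5/9), radius 1/81; u5: center (-1/4, 0), radius 1/12


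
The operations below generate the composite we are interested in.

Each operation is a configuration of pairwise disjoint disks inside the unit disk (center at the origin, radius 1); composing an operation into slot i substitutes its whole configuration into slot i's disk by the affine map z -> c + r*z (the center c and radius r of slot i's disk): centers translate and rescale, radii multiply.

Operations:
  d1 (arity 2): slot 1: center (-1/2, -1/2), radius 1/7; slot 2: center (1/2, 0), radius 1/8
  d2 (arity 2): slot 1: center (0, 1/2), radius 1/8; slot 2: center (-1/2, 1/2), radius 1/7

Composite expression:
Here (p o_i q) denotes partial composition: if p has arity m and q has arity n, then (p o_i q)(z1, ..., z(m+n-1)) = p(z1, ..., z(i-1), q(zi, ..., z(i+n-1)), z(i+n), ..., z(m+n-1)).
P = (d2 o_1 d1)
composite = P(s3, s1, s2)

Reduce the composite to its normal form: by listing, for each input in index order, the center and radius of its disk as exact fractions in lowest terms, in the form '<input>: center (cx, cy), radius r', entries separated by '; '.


s1: center (1/16, 1/2), radius 1/64; s2: center (-1/2, 1/2), radius 1/7; s3: center (-1/16, 7/16), radius 1/56


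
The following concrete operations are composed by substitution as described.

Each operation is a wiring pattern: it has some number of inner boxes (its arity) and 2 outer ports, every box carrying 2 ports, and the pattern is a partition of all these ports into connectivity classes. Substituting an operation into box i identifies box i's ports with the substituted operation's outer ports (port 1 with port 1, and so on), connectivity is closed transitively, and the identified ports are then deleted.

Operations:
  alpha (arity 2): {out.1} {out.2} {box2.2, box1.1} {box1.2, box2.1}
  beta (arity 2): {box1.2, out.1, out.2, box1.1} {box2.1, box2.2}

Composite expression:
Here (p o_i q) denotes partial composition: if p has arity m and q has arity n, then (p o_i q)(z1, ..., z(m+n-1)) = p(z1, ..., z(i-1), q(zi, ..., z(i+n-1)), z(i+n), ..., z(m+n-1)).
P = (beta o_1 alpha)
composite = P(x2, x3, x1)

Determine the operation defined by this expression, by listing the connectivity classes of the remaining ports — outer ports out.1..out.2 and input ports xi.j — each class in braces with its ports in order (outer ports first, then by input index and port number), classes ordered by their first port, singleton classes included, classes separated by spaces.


{out.1, out.2} {x1.1, x1.2} {x2.1, x3.2} {x2.2, x3.1}

Reachability decides: close wires over beta-identified ports.
composing alpha on (x2, x3), with out.j its own outer ports: {out.1} {out.2} {x2.1, x3.2} {x2.2, x3.1}
composing beta on (x2, x3, x1), with out.j its own outer ports: {out.1, out.2} {x1.1, x1.2} {x2.1, x3.2} {x2.2, x3.1}


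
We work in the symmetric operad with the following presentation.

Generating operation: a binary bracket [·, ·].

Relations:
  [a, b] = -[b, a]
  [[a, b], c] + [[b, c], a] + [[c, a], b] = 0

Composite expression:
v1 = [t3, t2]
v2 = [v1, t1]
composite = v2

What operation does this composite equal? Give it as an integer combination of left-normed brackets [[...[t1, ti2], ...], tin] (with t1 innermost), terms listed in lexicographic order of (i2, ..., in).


[[t1, t2], t3] - [[t1, t3], t2]


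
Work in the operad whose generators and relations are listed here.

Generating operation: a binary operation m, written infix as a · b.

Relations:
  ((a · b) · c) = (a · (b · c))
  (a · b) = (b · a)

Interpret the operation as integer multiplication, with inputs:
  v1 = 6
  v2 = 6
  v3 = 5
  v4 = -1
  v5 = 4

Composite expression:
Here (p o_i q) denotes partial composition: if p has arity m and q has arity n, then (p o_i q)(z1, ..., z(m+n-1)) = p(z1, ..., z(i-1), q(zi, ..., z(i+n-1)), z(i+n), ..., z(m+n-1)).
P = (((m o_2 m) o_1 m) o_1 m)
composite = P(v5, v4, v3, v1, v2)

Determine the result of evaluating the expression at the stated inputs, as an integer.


-720

(v5 · v4) = -4
((v5 · v4) · v3) = -20
(v1 · v2) = 36
(((v5 · v4) · v3) · (v1 · v2)) = -720


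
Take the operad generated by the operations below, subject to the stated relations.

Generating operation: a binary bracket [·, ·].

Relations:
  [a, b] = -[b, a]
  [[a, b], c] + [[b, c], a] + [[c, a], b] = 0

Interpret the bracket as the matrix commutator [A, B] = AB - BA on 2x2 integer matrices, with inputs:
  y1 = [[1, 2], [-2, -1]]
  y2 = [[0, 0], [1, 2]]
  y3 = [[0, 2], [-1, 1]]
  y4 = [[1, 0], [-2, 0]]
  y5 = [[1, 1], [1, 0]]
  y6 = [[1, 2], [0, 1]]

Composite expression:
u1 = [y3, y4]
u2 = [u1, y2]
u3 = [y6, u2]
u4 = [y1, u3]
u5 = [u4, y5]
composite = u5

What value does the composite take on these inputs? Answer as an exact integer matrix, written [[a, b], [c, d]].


[[16, 128], [-144, -16]]

[y3, y4] = [[-4, -2], [-3, 4]]
[[y3, y4], y2] = [[-2, -4], [14, 2]]
[y6, [[y3, y4], y2]] = [[28, 8], [0, -28]]
[y1, [y6, [[y3, y4], y2]]] = [[16, -96], [-112, -16]]
[[y1, [y6, [[y3, y4], y2]]], y5] = [[16, 128], [-144, -16]]


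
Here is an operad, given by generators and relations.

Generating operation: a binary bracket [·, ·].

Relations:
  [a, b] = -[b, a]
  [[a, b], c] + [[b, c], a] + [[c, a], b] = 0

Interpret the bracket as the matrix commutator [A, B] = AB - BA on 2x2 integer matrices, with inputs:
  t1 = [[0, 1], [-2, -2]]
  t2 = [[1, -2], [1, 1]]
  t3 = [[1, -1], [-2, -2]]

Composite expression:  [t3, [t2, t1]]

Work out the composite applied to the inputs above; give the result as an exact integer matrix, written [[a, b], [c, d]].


[[6, 18], [-18, -6]]

[t2, t1] = [[3, 4], [2, -3]]
[t3, [t2, t1]] = [[6, 18], [-18, -6]]


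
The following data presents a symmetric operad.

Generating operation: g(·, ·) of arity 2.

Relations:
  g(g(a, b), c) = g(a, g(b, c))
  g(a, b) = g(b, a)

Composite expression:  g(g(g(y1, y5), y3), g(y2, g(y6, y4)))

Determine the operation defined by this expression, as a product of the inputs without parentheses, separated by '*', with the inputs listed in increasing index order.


y1 * y2 * y3 * y4 * y5 * y6


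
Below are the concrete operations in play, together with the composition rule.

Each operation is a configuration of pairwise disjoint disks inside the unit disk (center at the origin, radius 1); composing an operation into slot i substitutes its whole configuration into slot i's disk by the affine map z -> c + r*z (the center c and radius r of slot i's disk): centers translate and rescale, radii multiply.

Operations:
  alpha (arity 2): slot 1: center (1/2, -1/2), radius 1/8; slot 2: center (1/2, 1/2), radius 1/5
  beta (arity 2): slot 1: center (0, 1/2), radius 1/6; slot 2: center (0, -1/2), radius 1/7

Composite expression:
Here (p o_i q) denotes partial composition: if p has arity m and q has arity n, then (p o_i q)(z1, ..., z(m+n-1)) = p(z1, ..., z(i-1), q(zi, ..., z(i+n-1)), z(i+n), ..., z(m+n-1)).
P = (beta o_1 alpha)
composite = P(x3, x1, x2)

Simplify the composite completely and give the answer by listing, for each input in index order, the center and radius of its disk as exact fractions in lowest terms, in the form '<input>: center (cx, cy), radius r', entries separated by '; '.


Nesting under beta composes maps z -> c + r*z down each x-path.
input x3: composing its 2 substitution steps yields center (1/12, 5/12), radius 1/48
input x1: composing its 2 substitution steps yields center (1/12, 7/12), radius 1/30
input x2: composing its 1 substitution step yields center (0, -1/2), radius 1/7

x1: center (1/12, 7/12), radius 1/30; x2: center (0, -1/2), radius 1/7; x3: center (1/12, 5/12), radius 1/48


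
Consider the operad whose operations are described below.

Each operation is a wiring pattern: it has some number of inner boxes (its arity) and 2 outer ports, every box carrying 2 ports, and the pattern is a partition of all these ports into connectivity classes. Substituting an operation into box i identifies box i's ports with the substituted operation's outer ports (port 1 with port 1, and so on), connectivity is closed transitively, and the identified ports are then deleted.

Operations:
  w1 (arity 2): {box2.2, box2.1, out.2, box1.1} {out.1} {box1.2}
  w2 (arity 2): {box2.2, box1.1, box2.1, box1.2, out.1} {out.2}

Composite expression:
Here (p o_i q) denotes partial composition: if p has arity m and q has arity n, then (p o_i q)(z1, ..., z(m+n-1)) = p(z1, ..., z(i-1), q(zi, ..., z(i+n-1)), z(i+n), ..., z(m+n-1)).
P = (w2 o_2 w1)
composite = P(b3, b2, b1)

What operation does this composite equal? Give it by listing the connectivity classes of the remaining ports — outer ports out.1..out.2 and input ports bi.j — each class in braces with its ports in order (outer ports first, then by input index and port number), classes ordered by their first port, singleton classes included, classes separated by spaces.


{out.1, b1.1, b1.2, b2.1, b3.1, b3.2} {out.2} {b2.2}

After gluing at w2, chains via deleted ports link the b-ports.
the subtree at w1 composes to {out.1} {out.2, b1.1, b1.2, b2.1} {b2.2} on (b2, b1); out.j = own outer ports
the subtree at w2 composes to {out.1, b1.1, b1.2, b2.1, b3.1, b3.2} {out.2} {b2.2} on (b3, b2, b1); out.j = own outer ports


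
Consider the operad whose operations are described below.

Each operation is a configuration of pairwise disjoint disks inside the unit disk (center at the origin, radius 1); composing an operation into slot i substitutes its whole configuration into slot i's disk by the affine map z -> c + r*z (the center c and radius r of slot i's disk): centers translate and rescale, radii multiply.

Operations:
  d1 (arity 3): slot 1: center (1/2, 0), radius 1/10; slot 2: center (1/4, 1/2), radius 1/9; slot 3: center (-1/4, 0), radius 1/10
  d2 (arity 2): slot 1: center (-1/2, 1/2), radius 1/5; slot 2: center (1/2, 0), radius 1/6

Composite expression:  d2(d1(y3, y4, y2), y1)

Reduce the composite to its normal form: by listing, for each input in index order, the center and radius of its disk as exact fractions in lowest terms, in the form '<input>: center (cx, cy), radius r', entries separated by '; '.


Each y-disk chains the slot maps above it in d2; radii multiply.
tracing y3 down its 2-map path: center (-2/5, 1/2), radius 1/50
tracing y4 down its 2-map path: center (-9/20, 3/5), radius 1/45
tracing y2 down its 2-map path: center (-11/20, 1/2), radius 1/50
tracing y1 down its 1-map path: center (1/2, 0), radius 1/6

y1: center (1/2, 0), radius 1/6; y2: center (-11/20, 1/2), radius 1/50; y3: center (-2/5, 1/2), radius 1/50; y4: center (-9/20, 3/5), radius 1/45


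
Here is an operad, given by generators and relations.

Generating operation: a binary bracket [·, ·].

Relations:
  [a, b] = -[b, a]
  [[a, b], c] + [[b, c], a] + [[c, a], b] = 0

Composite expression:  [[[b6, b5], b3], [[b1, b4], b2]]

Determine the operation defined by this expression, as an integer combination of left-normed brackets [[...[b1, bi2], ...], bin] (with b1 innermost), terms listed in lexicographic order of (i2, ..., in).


Left-normed coefficients sit on the b1-initial expansion words.
Composite bracket: [[[b6, b5], b3], [[b1, b4], b2]]
Full expansion: 32 signed words from ab - ba (2^5 = 32).
Words beginning with b1 determine it all:
  sign of b1b4b2b3b5b6 is -1, so it contributes -[[[[[b1, b4], b2], b3], b5], b6]
  sign of b1b4b2b3b6b5 is +1, so it contributes +[[[[[b1, b4], b2], b3], b6], b5]
  sign of b1b4b2b5b6b3 is +1, so it contributes +[[[[[b1, b4], b2], b5], b6], b3]
  sign of b1b4b2b6b5b3 is -1, so it contributes -[[[[[b1, b4], b2], b6], b5], b3]

-[[[[[b1, b4], b2], b3], b5], b6] + [[[[[b1, b4], b2], b3], b6], b5] + [[[[[b1, b4], b2], b5], b6], b3] - [[[[[b1, b4], b2], b6], b5], b3]


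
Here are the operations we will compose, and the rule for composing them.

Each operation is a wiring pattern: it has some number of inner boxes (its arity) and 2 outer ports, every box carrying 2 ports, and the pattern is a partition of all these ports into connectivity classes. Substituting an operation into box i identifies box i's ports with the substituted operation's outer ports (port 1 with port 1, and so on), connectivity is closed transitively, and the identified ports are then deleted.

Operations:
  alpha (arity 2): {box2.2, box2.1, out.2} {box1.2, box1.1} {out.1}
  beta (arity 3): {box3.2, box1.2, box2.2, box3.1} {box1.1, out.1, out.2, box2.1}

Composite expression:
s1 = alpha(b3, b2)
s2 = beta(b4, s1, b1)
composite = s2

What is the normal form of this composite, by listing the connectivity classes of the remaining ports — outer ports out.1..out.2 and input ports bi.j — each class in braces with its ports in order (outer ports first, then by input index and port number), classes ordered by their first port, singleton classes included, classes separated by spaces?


{out.1, out.2, b4.1} {b1.1, b1.2, b2.1, b2.2, b4.2} {b3.1, b3.2}

Treat the ports identified at beta as solder joints: merge, then drop.
the subtree at alpha composes to {out.1} {out.2, b2.1, b2.2} {b3.1, b3.2} on (b3, b2); out.j = own outer ports
the subtree at beta composes to {out.1, out.2, b4.1} {b1.1, b1.2, b2.1, b2.2, b4.2} {b3.1, b3.2} on (b4, b3, b2, b1); out.j = own outer ports


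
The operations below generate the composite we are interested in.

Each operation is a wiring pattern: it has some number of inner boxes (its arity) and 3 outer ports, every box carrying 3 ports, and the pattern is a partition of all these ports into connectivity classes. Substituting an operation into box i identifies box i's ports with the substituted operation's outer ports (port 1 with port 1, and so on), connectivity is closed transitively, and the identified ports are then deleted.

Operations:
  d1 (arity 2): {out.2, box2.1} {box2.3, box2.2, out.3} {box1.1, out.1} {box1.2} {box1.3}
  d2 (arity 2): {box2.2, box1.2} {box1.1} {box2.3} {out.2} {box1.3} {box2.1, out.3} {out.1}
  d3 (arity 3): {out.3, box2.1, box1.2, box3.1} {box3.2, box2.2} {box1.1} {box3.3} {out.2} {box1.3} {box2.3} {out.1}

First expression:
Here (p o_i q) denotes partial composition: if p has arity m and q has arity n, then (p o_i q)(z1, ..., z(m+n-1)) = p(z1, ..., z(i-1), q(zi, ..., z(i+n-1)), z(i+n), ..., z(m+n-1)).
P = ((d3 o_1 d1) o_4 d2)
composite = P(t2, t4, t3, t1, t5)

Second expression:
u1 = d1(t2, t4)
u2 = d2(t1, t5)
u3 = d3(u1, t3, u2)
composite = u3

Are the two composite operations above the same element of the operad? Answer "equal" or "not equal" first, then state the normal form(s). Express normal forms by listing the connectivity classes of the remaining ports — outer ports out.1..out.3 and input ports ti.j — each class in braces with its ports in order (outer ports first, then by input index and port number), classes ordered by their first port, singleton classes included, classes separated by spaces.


equal — both sides give {out.1} {out.2} {out.3, t3.1, t4.1} {t1.1} {t1.2, t5.2} {t1.3} {t2.1} {t2.2} {t2.3} {t3.2} {t3.3} {t4.2, t4.3} {t5.1} {t5.3}

In normal form, the first expression is {out.1} {out.2} {out.3, t3.1, t4.1} {t1.1} {t1.2, t5.2} {t1.3} {t2.1} {t2.2} {t2.3} {t3.2} {t3.3} {t4.2, t4.3} {t5.1} {t5.3}
In normal form, the second expression is {out.1} {out.2} {out.3, t3.1, t4.1} {t1.1} {t1.2, t5.2} {t1.3} {t2.1} {t2.2} {t2.3} {t3.2} {t3.3} {t4.2, t4.3} {t5.1} {t5.3}
The forms coincide; equal.


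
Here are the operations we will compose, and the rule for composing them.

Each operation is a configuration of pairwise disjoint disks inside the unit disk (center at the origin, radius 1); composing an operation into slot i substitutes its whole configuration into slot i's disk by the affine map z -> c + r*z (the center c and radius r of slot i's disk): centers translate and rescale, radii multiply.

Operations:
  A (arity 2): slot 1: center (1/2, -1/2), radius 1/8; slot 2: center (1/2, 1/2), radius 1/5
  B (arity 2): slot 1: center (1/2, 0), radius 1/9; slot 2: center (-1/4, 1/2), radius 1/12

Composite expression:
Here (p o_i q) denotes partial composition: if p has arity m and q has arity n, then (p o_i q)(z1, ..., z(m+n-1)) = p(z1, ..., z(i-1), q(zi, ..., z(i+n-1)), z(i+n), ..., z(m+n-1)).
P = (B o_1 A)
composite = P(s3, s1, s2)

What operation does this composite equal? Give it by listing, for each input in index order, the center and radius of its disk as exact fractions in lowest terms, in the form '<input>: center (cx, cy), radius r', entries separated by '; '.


s1: center (5/9, 1/18), radius 1/45; s2: center (-1/4, 1/2), radius 1/12; s3: center (5/9, -1/18), radius 1/72


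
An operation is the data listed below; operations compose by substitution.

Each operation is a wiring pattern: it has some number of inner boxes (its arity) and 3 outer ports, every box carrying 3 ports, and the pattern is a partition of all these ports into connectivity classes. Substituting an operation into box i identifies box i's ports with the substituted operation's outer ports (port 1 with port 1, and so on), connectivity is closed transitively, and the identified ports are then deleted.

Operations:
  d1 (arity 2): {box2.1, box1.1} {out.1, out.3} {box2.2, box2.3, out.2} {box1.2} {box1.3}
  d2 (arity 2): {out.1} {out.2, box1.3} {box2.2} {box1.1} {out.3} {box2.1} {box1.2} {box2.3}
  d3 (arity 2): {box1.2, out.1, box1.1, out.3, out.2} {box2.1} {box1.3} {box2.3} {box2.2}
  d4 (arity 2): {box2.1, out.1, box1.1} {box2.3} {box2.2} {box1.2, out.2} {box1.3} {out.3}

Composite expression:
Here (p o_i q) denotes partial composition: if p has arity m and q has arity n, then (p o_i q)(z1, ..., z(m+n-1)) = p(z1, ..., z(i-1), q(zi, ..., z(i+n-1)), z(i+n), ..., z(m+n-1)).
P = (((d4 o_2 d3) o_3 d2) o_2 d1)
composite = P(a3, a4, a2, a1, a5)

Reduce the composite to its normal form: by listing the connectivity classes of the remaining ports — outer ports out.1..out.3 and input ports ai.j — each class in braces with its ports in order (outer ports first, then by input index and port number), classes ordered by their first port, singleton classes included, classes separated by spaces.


{out.1, a2.2, a2.3, a3.1} {out.2, a3.2} {out.3} {a1.1} {a1.2} {a1.3} {a2.1, a4.1} {a3.3} {a4.2} {a4.3} {a5.1} {a5.2} {a5.3}


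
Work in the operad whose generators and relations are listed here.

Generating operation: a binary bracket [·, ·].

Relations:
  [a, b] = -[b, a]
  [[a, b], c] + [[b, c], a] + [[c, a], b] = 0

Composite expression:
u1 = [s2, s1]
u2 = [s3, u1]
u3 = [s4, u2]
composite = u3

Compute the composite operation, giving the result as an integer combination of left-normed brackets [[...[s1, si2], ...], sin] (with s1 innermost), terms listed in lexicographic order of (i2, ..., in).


Skip Jacobi rewriting: expand, keep s1-initial words, read off terms.
Composite bracket: [s4, [s3, [s2, s1]]]
Applying ab - ba throughout gives 8 signed words (2^3 = 8).
Coefficients come from the s1-initial words:
  word s1s2s3s4 has sign -1, contributing -[[[s1, s2], s3], s4]

-[[[s1, s2], s3], s4]


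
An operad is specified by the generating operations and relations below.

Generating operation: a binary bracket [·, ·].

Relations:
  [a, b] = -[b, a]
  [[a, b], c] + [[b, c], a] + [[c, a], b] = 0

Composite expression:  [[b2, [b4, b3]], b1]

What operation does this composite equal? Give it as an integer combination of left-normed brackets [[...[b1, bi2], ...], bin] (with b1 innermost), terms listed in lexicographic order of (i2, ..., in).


In the tensor algebra, words opening b1 carry the b1-anchored form.
Composite bracket: [[b2, [b4, b3]], b1]
Full expansion: 8 signed words from ab - ba (2^3 = 8).
Keep just the words that open with b1:
  b1b2b3b4 appears with sign +1, giving the term +[[[b1, b2], b3], b4]
  b1b2b4b3 appears with sign -1, giving the term -[[[b1, b2], b4], b3]
  b1b3b4b2 appears with sign -1, giving the term -[[[b1, b3], b4], b2]
  b1b4b3b2 appears with sign +1, giving the term +[[[b1, b4], b3], b2]

[[[b1, b2], b3], b4] - [[[b1, b2], b4], b3] - [[[b1, b3], b4], b2] + [[[b1, b4], b3], b2]


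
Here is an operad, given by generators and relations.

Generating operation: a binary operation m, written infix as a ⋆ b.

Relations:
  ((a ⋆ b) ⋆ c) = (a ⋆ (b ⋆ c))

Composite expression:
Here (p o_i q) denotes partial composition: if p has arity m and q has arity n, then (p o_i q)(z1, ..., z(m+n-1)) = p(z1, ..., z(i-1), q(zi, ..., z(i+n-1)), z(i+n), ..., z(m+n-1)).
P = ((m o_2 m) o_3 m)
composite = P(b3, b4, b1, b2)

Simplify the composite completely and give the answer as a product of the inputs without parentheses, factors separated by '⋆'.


b3 ⋆ b4 ⋆ b1 ⋆ b2

The m-tree's shape is irrelevant; the b-reading-order decides.
(b1 ⋆ b2) linearizes to b1 ⋆ b2
(b4 ⋆ (b1 ⋆ b2)) linearizes to b4 ⋆ b1 ⋆ b2
(b3 ⋆ (b4 ⋆ (b1 ⋆ b2))) linearizes to b3 ⋆ b4 ⋆ b1 ⋆ b2


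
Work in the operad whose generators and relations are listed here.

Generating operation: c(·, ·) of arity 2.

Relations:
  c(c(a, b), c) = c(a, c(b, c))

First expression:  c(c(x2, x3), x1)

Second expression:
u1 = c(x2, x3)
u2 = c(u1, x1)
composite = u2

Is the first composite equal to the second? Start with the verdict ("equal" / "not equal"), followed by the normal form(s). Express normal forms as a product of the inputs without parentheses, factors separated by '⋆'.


equal; the common form is x2 ⋆ x3 ⋆ x1

Normal form of the first expression: x2 ⋆ x3 ⋆ x1
Normal form of the second expression: x2 ⋆ x3 ⋆ x1
One common form — equal.


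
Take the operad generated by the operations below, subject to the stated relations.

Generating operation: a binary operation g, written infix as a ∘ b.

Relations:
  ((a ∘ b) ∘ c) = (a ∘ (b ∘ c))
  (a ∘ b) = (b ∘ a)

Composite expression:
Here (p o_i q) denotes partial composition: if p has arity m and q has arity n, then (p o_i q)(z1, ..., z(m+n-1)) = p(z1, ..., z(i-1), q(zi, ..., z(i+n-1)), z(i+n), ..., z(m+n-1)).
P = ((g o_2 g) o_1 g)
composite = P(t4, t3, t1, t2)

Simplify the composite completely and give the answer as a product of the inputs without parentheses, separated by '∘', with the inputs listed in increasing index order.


t1 ∘ t2 ∘ t3 ∘ t4

With g associative and commutative, the t-input set is all that matters.
(t4 ∘ t3) reduces to t4 ∘ t3
(t1 ∘ t2) reduces to t1 ∘ t2
((t4 ∘ t3) ∘ (t1 ∘ t2)) reduces to t4 ∘ t3 ∘ t1 ∘ t2
commutativity sorts the factors: t1 ∘ t2 ∘ t3 ∘ t4


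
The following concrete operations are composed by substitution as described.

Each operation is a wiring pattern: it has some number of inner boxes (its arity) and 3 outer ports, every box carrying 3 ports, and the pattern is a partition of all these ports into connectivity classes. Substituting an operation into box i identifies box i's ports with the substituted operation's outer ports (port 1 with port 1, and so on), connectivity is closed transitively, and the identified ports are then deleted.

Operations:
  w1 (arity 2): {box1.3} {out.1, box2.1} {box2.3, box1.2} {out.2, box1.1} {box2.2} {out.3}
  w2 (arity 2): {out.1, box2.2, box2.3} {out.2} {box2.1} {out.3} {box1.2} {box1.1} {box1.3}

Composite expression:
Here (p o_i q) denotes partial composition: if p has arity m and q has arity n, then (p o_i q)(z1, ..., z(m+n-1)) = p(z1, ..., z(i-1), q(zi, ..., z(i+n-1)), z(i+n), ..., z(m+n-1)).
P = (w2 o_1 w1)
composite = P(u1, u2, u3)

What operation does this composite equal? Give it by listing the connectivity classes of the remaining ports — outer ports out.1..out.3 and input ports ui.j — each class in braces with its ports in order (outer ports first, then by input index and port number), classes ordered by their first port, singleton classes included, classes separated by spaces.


{out.1, u3.2, u3.3} {out.2} {out.3} {u1.1} {u1.2, u2.3} {u1.3} {u2.1} {u2.2} {u3.1}

Two ports join when wires chain via w2-identified ports.
composing w1 on (u1, u2), with out.j its own outer ports: {out.1, u2.1} {out.2, u1.1} {out.3} {u1.2, u2.3} {u1.3} {u2.2}
composing w2 on (u1, u2, u3), with out.j its own outer ports: {out.1, u3.2, u3.3} {out.2} {out.3} {u1.1} {u1.2, u2.3} {u1.3} {u2.1} {u2.2} {u3.1}


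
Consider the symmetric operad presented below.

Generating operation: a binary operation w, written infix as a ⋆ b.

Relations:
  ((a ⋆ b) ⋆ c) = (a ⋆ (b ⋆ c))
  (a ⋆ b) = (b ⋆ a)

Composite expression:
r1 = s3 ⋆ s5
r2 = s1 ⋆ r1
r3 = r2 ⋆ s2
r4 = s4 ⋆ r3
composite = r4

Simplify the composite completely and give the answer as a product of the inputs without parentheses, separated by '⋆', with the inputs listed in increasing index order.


s1 ⋆ s2 ⋆ s3 ⋆ s4 ⋆ s5

Any arrangement under w is one operation, so sort the s-inputs.
(s3 ⋆ s5) spells out as s3 ⋆ s5
(s1 ⋆ (s3 ⋆ s5)) spells out as s1 ⋆ s3 ⋆ s5
((s1 ⋆ (s3 ⋆ s5)) ⋆ s2) spells out as s1 ⋆ s3 ⋆ s5 ⋆ s2
(s4 ⋆ ((s1 ⋆ (s3 ⋆ s5)) ⋆ s2)) spells out as s4 ⋆ s1 ⋆ s3 ⋆ s5 ⋆ s2
reordering the factors by index: s1 ⋆ s2 ⋆ s3 ⋆ s4 ⋆ s5


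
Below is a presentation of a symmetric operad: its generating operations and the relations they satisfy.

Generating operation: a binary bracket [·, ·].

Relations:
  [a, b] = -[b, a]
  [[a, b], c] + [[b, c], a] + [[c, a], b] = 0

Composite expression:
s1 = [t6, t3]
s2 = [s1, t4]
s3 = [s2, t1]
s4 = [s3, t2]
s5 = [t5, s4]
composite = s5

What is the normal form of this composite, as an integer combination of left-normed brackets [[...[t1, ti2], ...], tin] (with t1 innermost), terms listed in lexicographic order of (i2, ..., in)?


-[[[[[t1, t3], t6], t4], t2], t5] + [[[[[t1, t4], t3], t6], t2], t5] - [[[[[t1, t4], t6], t3], t2], t5] + [[[[[t1, t6], t3], t4], t2], t5]

Skip Jacobi rewriting: expand, keep t1-initial words, read off terms.
Composite bracket: [t5, [[[[t6, t3], t4], t1], t2]]
Each bracket splits as ab - ba, giving 32 signed words (2^5 = 32).
The t1-initial words carry the normal form:
  t1t3t6t4t2t5 (sign -1) contributes -[[[[[t1, t3], t6], t4], t2], t5]
  t1t4t3t6t2t5 (sign +1) contributes +[[[[[t1, t4], t3], t6], t2], t5]
  t1t4t6t3t2t5 (sign -1) contributes -[[[[[t1, t4], t6], t3], t2], t5]
  t1t6t3t4t2t5 (sign +1) contributes +[[[[[t1, t6], t3], t4], t2], t5]


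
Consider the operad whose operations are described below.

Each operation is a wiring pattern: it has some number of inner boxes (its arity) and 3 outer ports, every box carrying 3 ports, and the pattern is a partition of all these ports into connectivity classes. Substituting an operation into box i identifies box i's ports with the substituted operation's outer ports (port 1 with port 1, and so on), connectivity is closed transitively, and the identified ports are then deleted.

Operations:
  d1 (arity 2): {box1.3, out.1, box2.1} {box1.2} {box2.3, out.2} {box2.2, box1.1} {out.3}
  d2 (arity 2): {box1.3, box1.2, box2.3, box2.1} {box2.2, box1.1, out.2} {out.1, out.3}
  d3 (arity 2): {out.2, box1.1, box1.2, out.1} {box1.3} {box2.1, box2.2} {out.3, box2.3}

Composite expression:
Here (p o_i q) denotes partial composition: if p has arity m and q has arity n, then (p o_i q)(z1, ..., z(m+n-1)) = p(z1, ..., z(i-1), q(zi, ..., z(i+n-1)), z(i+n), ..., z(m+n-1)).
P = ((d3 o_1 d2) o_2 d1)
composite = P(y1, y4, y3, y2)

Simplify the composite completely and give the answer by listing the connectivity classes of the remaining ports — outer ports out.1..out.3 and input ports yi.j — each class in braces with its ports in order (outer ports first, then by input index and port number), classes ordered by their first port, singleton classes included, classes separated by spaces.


Reachability decides: close wires over d3-identified ports.
the subtree at d1 composes to {out.1, y3.1, y4.3} {out.2, y3.3} {out.3} {y3.2, y4.1} {y4.2} on (y4, y3); out.j = own outer ports
the subtree at d2 composes to {out.1, out.3} {out.2, y1.1, y3.3} {y1.2, y1.3, y3.1, y4.3} {y3.2, y4.1} {y4.2} on (y1, y4, y3); out.j = own outer ports
the subtree at d3 composes to {out.1, out.2, y1.1, y3.3} {out.3, y2.3} {y1.2, y1.3, y3.1, y4.3} {y2.1, y2.2} {y3.2, y4.1} {y4.2} on (y1, y4, y3, y2); out.j = own outer ports

{out.1, out.2, y1.1, y3.3} {out.3, y2.3} {y1.2, y1.3, y3.1, y4.3} {y2.1, y2.2} {y3.2, y4.1} {y4.2}


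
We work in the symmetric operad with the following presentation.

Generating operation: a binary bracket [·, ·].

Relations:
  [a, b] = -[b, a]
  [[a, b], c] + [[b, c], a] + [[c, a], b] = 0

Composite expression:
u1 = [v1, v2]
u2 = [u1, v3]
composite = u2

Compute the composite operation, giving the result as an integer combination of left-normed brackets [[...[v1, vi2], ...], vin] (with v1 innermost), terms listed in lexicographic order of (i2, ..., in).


[[v1, v2], v3]

A multilinear Lie element is pinned by v1-initial words (v1 innermost).
Composite bracket: [[v1, v2], v3]
Applying ab - ba throughout gives 4 signed words (2^2 = 4).
Coefficients come from the v1-initial words:
  v1v2v3 (sign +1) contributes +[[v1, v2], v3]


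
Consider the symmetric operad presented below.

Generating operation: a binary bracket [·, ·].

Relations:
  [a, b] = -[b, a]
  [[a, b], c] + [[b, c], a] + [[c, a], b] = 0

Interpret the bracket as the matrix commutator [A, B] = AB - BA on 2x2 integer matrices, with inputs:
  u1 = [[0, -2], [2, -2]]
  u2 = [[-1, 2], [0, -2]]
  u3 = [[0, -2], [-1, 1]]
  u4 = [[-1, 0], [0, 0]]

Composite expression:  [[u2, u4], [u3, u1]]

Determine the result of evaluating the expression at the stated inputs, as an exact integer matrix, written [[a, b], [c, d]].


[[0, 24], [0, 0]]

[u2, u4] = [[0, 2], [0, 0]]
[u3, u1] = [[-6, 6], [0, 6]]
[[u2, u4], [u3, u1]] = [[0, 24], [0, 0]]


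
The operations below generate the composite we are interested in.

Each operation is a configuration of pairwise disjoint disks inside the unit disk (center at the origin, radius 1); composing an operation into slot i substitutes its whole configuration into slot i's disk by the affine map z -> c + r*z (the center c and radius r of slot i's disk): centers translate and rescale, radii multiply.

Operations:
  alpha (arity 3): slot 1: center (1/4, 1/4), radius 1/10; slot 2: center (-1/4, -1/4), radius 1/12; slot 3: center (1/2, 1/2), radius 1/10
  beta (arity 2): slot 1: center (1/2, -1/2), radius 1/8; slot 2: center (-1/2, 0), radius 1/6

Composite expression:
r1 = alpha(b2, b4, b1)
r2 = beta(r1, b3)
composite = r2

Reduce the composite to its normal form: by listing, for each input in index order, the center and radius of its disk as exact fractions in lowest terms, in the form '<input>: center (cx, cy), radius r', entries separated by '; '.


b1: center (9/16, -7/16), radius 1/80; b2: center (17/32, -15/32), radius 1/80; b3: center (-1/2, 0), radius 1/6; b4: center (15/32, -17/32), radius 1/96

Affine substitution under beta: radii multiply and b-centers shift.
tracing b2 down its 2-map path: center (17/32, -15/32), radius 1/80
tracing b4 down its 2-map path: center (15/32, -17/32), radius 1/96
tracing b1 down its 2-map path: center (9/16, -7/16), radius 1/80
tracing b3 down its 1-map path: center (-1/2, 0), radius 1/6


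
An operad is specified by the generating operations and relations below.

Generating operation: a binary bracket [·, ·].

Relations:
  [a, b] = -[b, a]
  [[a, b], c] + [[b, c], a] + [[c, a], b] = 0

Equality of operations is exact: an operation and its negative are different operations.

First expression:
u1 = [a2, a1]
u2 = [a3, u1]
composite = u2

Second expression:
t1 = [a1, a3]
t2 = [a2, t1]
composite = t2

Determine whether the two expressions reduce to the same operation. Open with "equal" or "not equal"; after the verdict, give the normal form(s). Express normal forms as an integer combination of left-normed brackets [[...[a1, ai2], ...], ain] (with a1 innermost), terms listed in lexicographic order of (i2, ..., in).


not equal — first [[a1, a2], a3], second -[[a1, a3], a2]


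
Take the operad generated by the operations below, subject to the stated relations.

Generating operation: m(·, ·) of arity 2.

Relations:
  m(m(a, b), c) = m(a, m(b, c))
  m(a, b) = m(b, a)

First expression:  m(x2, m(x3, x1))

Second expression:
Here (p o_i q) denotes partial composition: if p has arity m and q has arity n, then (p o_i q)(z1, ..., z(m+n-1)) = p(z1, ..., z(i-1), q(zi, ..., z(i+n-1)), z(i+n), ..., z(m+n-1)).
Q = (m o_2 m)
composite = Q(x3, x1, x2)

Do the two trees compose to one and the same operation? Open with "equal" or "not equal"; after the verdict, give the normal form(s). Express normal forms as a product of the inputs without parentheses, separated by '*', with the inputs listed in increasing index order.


equal — both sides give x1 * x2 * x3

Normal form of the first expression: x1 * x2 * x3
Normal form of the second expression: x1 * x2 * x3
Both agree, so they are equal.


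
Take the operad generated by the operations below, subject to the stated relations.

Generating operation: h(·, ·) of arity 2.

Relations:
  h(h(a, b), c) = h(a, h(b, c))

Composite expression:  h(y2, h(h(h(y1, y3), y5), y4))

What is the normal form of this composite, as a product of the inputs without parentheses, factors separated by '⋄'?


y2 ⋄ y1 ⋄ y3 ⋄ y5 ⋄ y4

Under associativity of h, the answer is the y's in reading order.
h(y1, y3) linearizes to y1 ⋄ y3
h(h(y1, y3), y5) linearizes to y1 ⋄ y3 ⋄ y5
h(h(h(y1, y3), y5), y4) linearizes to y1 ⋄ y3 ⋄ y5 ⋄ y4
h(y2, h(h(h(y1, y3), y5), y4)) linearizes to y2 ⋄ y1 ⋄ y3 ⋄ y5 ⋄ y4


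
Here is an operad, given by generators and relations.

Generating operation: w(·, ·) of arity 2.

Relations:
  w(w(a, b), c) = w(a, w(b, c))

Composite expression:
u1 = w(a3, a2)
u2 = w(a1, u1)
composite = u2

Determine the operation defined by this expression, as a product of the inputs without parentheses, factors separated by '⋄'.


The w-tree's shape is irrelevant; the a-reading-order decides.
w(a3, a2) reduces to a3 ⋄ a2
w(a1, w(a3, a2)) reduces to a1 ⋄ a3 ⋄ a2

a1 ⋄ a3 ⋄ a2


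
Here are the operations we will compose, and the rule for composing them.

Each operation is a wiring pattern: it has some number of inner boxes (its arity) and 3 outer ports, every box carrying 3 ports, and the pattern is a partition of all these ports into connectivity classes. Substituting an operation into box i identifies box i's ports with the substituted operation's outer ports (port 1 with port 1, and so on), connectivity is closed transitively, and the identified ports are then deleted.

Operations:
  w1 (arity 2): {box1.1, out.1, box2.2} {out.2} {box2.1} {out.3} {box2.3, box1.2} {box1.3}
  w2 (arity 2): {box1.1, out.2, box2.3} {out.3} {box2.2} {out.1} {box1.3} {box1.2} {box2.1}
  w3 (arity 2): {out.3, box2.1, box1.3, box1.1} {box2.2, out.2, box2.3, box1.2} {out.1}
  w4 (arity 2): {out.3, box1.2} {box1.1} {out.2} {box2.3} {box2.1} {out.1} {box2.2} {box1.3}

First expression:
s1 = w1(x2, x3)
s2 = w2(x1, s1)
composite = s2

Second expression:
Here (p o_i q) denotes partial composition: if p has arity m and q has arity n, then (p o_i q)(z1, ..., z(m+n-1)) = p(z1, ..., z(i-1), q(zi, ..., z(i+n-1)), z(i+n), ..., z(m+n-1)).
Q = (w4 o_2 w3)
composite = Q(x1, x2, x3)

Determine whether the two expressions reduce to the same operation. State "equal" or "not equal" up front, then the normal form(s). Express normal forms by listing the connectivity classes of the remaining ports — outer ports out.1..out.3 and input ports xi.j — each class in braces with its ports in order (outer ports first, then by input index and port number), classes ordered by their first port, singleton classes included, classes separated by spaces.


not equal; the first gives {out.1} {out.2, x1.1} {out.3} {x1.2} {x1.3} {x2.1, x3.2} {x2.2, x3.3} {x2.3} {x3.1} and the second {out.1} {out.2} {out.3, x1.2} {x1.1} {x1.3} {x2.1, x2.3, x3.1} {x2.2, x3.2, x3.3}

Reducing the first expression gives {out.1} {out.2, x1.1} {out.3} {x1.2} {x1.3} {x2.1, x3.2} {x2.2, x3.3} {x2.3} {x3.1}
Reducing the second expression gives {out.1} {out.2} {out.3, x1.2} {x1.1} {x1.3} {x2.1, x2.3, x3.1} {x2.2, x3.2, x3.3}
The normal forms differ: not equal.


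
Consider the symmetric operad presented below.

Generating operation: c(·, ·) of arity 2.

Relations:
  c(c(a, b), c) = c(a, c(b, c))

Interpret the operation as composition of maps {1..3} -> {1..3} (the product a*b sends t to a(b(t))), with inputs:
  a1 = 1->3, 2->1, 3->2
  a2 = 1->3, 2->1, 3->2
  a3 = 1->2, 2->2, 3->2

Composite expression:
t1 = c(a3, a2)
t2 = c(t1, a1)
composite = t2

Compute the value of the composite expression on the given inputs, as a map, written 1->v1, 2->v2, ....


1->2, 2->2, 3->2

c(a3, a2) = 1->2, 2->2, 3->2
c(c(a3, a2), a1) = 1->2, 2->2, 3->2


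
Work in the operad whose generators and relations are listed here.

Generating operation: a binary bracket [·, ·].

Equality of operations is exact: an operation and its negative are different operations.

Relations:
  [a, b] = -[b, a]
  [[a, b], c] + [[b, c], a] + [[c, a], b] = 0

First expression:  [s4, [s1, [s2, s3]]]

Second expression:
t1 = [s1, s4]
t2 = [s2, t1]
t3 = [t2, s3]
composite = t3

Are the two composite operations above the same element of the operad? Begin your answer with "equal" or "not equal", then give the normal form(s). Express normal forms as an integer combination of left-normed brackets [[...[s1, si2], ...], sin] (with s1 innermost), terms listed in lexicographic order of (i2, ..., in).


not equal — first -[[[s1, s2], s3], s4] + [[[s1, s3], s2], s4], second -[[[s1, s4], s2], s3]


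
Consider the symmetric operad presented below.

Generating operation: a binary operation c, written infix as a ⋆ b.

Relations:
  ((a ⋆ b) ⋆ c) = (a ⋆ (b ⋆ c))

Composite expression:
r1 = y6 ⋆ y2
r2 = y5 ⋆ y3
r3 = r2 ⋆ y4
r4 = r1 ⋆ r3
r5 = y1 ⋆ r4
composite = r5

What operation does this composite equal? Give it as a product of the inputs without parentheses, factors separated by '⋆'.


y1 ⋆ y6 ⋆ y2 ⋆ y5 ⋆ y3 ⋆ y4

Associativity of c dissolves the nesting; only the y-input order survives.
(y6 ⋆ y2) collapses to y6 ⋆ y2
(y5 ⋆ y3) collapses to y5 ⋆ y3
((y5 ⋆ y3) ⋆ y4) collapses to y5 ⋆ y3 ⋆ y4
((y6 ⋆ y2) ⋆ ((y5 ⋆ y3) ⋆ y4)) collapses to y6 ⋆ y2 ⋆ y5 ⋆ y3 ⋆ y4
(y1 ⋆ ((y6 ⋆ y2) ⋆ ((y5 ⋆ y3) ⋆ y4))) collapses to y1 ⋆ y6 ⋆ y2 ⋆ y5 ⋆ y3 ⋆ y4


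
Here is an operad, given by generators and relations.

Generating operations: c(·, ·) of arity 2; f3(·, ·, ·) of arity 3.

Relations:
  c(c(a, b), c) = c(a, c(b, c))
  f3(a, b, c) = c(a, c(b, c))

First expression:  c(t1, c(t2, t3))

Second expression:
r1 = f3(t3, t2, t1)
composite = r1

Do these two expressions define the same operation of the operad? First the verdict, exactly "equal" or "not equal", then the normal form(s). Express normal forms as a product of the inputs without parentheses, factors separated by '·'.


not equal; the first gives t1 · t2 · t3 and the second t3 · t2 · t1
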